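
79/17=4 + 11/17 = 4.65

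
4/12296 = 1/3074  =  0.00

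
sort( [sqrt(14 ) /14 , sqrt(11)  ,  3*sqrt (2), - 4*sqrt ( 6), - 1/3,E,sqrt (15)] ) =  [ - 4*sqrt ( 6), - 1/3, sqrt(14) /14, E,sqrt ( 11),sqrt( 15 ), 3*sqrt( 2 )] 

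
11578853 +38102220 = 49681073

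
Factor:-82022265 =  - 3^2 * 5^1*13^1*149^1*941^1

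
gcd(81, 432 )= 27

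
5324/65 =5324/65 =81.91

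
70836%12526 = 8206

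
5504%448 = 128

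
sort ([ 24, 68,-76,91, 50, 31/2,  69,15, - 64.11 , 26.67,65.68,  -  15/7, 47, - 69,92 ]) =[ - 76, - 69, - 64.11,  -  15/7, 15, 31/2,24,  26.67,47, 50,65.68,  68,69, 91,  92 ] 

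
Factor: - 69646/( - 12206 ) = 17^( - 1)*97^1 = 97/17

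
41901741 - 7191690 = 34710051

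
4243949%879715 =725089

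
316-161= 155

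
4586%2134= 318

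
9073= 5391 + 3682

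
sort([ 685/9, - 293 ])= [ - 293,685/9] 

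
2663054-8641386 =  - 5978332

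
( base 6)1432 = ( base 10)380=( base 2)101111100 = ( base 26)EG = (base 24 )fk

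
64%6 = 4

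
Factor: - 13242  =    -  2^1*3^1*2207^1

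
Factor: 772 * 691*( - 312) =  - 166437024  =  -2^5 * 3^1*13^1*193^1 * 691^1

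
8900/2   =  4450 = 4450.00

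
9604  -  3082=6522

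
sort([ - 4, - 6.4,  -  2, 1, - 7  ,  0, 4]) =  [- 7, - 6.4, - 4,-2, 0, 1,4] 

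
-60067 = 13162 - 73229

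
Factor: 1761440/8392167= 2^5*3^( - 4)*5^1*7^(-1 ) * 19^( - 2)*41^( - 1) * 101^1 * 109^1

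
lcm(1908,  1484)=13356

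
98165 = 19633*5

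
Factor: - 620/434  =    -  10/7 = -2^1*5^1*  7^ ( - 1 )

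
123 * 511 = 62853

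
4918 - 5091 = -173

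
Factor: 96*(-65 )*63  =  -2^5*  3^3*5^1*7^1 *13^1  =  -393120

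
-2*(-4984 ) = 9968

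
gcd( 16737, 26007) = 3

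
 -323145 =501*(  -  645 ) 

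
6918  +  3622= 10540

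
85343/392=217+279/392 = 217.71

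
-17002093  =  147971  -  17150064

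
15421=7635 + 7786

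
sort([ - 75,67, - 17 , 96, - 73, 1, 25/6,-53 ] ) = [-75, - 73, - 53, - 17,1, 25/6,67,96 ]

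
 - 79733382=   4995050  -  84728432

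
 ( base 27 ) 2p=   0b1001111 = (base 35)29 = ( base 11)72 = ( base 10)79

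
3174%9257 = 3174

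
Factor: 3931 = 3931^1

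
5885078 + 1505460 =7390538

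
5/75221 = 5/75221 =0.00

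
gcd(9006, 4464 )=6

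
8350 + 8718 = 17068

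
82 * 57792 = 4738944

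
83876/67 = 83876/67 = 1251.88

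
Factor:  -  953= - 953^1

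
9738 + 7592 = 17330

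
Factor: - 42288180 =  - 2^2*3^1*5^1*11^1*17^1*3769^1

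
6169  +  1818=7987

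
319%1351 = 319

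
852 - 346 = 506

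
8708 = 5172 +3536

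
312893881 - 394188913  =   - 81295032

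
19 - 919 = -900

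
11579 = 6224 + 5355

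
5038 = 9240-4202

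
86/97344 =43/48672= 0.00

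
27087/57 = 475 + 4/19 = 475.21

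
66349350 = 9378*7075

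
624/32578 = 24/1253=0.02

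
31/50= 31/50 = 0.62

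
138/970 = 69/485=0.14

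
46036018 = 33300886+12735132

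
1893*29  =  54897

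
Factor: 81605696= 2^6*71^1*17959^1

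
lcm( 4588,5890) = 435860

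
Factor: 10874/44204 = 2^ ( - 1 ) * 43^ ( - 1)*257^ ( - 1)*5437^1 = 5437/22102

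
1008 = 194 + 814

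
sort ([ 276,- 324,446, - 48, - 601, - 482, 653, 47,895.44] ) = [ - 601, - 482, - 324,  -  48, 47, 276,446, 653,895.44 ]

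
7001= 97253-90252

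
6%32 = 6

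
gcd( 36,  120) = 12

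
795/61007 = 795/61007 = 0.01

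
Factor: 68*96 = 2^7*3^1*17^1 = 6528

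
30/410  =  3/41 =0.07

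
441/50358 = 21/2398 = 0.01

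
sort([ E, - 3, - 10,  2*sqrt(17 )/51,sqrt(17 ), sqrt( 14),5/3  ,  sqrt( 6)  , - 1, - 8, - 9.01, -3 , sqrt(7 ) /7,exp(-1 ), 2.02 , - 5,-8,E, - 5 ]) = [- 10, - 9.01, - 8, - 8, -5,-5, - 3,  -  3, - 1, 2*sqrt(17)/51, exp(-1),sqrt(7)/7,5/3,2.02,  sqrt( 6),E, E , sqrt(14),sqrt(17)] 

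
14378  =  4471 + 9907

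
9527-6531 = 2996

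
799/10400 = 799/10400=0.08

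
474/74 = 6+15/37 = 6.41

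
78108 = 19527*4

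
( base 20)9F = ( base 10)195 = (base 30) 6F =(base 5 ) 1240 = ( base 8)303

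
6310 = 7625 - 1315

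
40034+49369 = 89403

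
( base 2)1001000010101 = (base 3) 20100110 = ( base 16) 1215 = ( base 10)4629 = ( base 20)BB9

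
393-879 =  - 486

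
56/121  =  56/121 =0.46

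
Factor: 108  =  2^2 * 3^3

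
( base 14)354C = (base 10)9280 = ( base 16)2440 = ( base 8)22100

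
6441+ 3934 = 10375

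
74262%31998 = 10266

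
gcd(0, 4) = 4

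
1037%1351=1037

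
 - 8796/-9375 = 2932/3125 =0.94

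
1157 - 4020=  - 2863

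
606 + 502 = 1108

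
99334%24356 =1910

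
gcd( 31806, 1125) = 9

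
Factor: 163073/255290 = 2^( - 1)*5^( - 1 ) * 7^(-2 )*313^1 = 313/490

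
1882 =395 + 1487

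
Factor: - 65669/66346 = -97/98 =-2^( - 1)*7^(  -  2 )*97^1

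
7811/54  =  144 + 35/54= 144.65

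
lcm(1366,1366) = 1366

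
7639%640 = 599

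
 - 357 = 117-474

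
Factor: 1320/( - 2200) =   -  3^1*5^( - 1)= - 3/5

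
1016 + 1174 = 2190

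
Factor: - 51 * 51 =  - 3^2*17^2 = -  2601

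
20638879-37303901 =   -  16665022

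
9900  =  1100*9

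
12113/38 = 318 +29/38 = 318.76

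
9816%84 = 72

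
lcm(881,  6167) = 6167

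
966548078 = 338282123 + 628265955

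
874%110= 104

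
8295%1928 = 583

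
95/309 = 95/309 = 0.31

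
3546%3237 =309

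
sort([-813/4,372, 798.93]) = [ - 813/4,372,798.93] 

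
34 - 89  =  -55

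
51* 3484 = 177684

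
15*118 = 1770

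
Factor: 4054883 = 7^1*373^1*1553^1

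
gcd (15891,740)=1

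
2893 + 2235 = 5128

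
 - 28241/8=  - 3531 + 7/8 = - 3530.12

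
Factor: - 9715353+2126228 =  - 7589125 = - 5^3*  109^1*557^1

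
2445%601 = 41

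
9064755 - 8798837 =265918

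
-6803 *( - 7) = 47621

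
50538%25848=24690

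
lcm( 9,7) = 63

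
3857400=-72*(-53575)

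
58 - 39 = 19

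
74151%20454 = 12789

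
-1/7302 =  - 1/7302 = - 0.00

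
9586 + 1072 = 10658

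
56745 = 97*585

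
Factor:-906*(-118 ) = 106908 = 2^2*3^1 *59^1*151^1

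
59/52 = 59/52=1.13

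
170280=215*792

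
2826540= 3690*766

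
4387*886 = 3886882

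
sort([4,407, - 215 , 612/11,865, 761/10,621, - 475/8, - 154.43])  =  [ - 215,  -  154.43, - 475/8, 4,612/11,761/10,407, 621  ,  865] 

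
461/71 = 461/71 = 6.49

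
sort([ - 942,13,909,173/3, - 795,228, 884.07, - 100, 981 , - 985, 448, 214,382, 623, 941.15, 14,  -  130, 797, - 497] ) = [ - 985,- 942, -795, - 497 , - 130 , - 100, 13, 14, 173/3, 214, 228,382,  448, 623,797, 884.07, 909, 941.15, 981] 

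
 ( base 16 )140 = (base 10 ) 320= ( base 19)gg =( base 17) 11e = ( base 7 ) 635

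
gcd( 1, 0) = 1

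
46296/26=1780 + 8/13= 1780.62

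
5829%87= 0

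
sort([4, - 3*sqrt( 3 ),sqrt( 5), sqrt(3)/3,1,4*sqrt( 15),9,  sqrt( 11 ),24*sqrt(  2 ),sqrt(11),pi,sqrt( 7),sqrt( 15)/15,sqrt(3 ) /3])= [ - 3*sqrt(3),sqrt(15)/15, sqrt( 3 ) /3,sqrt( 3)/3,1,sqrt(5), sqrt( 7 ),pi,sqrt( 11 ),sqrt (11 ),4,  9,4*sqrt ( 15),24 * sqrt( 2) ] 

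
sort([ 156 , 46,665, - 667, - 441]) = [ - 667, - 441 , 46,156, 665]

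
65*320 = 20800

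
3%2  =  1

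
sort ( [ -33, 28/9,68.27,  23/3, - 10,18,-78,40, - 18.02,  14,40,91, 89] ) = [ -78,-33, - 18.02, - 10, 28/9, 23/3,14,18, 40, 40,68.27,89,  91 ]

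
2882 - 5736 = -2854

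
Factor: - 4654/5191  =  -2^1* 13^1*29^( - 1) =- 26/29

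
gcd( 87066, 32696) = 2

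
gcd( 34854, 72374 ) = 2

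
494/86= 247/43= 5.74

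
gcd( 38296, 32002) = 2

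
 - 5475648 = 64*(- 85557)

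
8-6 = 2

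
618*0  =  0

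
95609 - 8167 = 87442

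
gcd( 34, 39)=1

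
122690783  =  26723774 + 95967009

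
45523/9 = 5058 + 1/9 = 5058.11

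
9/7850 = 9/7850 = 0.00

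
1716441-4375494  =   - 2659053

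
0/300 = 0 = 0.00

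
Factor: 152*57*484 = 4193376 =2^5*3^1*11^2 * 19^2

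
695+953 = 1648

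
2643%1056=531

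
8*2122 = 16976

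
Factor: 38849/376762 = 2^( - 1)*53^1*257^( - 1 ) = 53/514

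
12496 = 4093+8403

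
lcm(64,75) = 4800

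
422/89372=211/44686 = 0.00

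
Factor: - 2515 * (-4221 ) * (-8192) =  - 86964756480 =- 2^13*3^2*5^1* 7^1 *67^1*503^1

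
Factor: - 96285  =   - 3^1*5^1 *7^2 * 131^1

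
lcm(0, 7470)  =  0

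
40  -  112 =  - 72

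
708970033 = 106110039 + 602859994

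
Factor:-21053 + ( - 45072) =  - 5^3 * 23^2 = -66125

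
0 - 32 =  - 32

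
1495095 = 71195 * 21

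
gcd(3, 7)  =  1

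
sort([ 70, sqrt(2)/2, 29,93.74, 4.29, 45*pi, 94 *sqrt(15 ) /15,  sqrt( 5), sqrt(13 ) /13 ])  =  [sqrt(13 )/13, sqrt(2) /2, sqrt( 5 ), 4.29,  94 *sqrt ( 15 )/15, 29,70 , 93.74, 45*pi] 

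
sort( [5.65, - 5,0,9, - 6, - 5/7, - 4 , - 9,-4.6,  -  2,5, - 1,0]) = [  -  9, - 6, - 5, - 4.6, - 4, - 2, - 1 , - 5/7,0, 0 , 5,5.65,9 ] 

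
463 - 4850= - 4387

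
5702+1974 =7676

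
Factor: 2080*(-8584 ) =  - 2^8 * 5^1*13^1*29^1 * 37^1 =- 17854720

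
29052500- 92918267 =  - 63865767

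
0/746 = 0 = 0.00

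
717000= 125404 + 591596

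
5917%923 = 379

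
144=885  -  741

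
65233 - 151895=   -86662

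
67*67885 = 4548295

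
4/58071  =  4/58071=0.00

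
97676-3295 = 94381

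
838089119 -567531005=270558114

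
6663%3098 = 467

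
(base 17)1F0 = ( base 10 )544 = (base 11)455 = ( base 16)220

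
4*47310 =189240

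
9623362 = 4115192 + 5508170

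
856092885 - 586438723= 269654162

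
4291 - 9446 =-5155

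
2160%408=120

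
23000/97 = 23000/97 =237.11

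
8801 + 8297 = 17098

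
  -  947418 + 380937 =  - 566481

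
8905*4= 35620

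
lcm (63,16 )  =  1008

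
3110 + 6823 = 9933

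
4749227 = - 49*( - 96923)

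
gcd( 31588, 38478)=106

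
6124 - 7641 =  - 1517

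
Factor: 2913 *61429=178942677  =  3^1*47^1 * 971^1 * 1307^1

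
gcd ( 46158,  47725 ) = 1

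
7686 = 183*42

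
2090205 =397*5265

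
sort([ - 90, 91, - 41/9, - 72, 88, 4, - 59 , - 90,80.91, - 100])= [ - 100,-90, - 90,-72, - 59,-41/9, 4, 80.91,88, 91 ] 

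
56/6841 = 56/6841 = 0.01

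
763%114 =79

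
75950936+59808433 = 135759369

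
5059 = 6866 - 1807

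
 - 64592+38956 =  - 25636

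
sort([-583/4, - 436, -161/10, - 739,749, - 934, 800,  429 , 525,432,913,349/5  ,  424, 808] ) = [  -  934,-739 , - 436, - 583/4, - 161/10,349/5, 424,429,432, 525, 749, 800,808, 913 ]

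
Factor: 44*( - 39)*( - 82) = 140712=2^3 * 3^1 * 11^1*13^1*41^1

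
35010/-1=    - 35010/1 =- 35010.00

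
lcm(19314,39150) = 1448550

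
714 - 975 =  - 261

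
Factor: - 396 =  - 2^2*3^2 * 11^1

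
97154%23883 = 1622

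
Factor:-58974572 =-2^2*14743643^1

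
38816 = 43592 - 4776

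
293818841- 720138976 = - 426320135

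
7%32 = 7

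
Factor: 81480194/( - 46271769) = -2^1*3^( - 1)*97^1*373^(-1)  *  41351^( -1)*420001^1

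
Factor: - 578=-2^1*17^2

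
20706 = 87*238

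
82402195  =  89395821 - 6993626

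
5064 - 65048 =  - 59984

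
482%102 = 74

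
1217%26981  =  1217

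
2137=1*2137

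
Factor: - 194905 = -5^1 * 17^1*2293^1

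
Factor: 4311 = 3^2*479^1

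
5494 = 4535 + 959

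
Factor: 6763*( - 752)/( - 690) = 2^3*3^( - 1)*5^( - 1)*23^ ( - 1)*47^1*  6763^1 = 2542888/345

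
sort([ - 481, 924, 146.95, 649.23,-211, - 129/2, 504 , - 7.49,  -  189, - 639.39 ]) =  [ - 639.39, - 481, - 211,-189, - 129/2,-7.49,146.95,504,649.23, 924]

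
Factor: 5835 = 3^1*5^1*389^1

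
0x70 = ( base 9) 134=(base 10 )112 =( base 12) 94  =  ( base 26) 48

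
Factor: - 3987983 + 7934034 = 3946051 = 3946051^1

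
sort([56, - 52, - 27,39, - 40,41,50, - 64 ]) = [ - 64, - 52, - 40, - 27 , 39, 41,50,56] 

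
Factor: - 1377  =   - 3^4*17^1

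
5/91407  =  5/91407 = 0.00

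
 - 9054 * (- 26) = 235404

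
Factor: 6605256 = 2^3*3^1*7^1*39317^1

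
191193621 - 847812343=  - 656618722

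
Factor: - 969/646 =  - 3/2 = -  2^( - 1)*3^1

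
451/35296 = 451/35296=0.01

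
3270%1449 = 372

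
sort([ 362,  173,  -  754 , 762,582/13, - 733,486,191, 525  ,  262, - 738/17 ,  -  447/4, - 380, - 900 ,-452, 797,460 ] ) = [ - 900, - 754,  -  733, - 452, - 380, - 447/4, - 738/17, 582/13,173 , 191,262, 362,460,  486, 525, 762 , 797 ] 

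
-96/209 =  - 96/209 = -0.46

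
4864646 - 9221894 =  - 4357248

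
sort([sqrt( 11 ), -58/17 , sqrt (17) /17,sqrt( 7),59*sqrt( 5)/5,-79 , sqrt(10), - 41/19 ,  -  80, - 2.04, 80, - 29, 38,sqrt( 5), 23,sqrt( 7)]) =[ - 80, - 79,-29, - 58/17, - 41/19, - 2.04,sqrt( 17 )/17, sqrt( 5),  sqrt( 7 ), sqrt(7),sqrt(10), sqrt(11 ), 23,59*sqrt( 5) /5,  38,  80]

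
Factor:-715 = -5^1*11^1*13^1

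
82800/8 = 10350 = 10350.00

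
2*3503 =7006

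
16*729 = 11664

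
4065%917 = 397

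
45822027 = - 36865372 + 82687399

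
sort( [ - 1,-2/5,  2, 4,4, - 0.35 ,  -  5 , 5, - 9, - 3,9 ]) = [ - 9, - 5, - 3, - 1, - 2/5, - 0.35,2, 4,4, 5, 9]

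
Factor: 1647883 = 877^1*1879^1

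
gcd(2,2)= 2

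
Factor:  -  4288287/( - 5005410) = 1429429/1668470 = 2^(-1 )*5^( - 1) * 89^1*16061^1*166847^(-1)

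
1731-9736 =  - 8005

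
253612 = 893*284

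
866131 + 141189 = 1007320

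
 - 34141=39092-73233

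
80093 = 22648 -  - 57445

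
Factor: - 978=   -  2^1*3^1 * 163^1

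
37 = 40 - 3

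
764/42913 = 764/42913=0.02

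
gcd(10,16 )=2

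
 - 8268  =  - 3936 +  - 4332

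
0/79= 0= 0.00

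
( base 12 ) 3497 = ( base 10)5875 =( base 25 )9a0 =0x16F3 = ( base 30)6fp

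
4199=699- - 3500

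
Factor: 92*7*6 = 2^3*3^1*7^1*23^1 = 3864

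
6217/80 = 6217/80 =77.71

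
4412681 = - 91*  ( - 48491) 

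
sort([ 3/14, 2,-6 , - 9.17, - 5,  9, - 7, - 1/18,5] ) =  [- 9.17  , - 7, - 6,-5,- 1/18, 3/14,2,5, 9]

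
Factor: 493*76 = 37468 = 2^2*17^1*19^1* 29^1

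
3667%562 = 295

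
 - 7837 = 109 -7946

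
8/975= 8/975 = 0.01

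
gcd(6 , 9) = 3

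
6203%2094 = 2015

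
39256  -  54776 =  - 15520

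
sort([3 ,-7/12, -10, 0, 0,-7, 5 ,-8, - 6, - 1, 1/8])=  [-10, - 8,-7, -6, - 1,-7/12,0, 0, 1/8, 3,  5 ]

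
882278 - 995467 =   -  113189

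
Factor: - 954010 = -2^1*5^1*95401^1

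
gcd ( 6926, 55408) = 6926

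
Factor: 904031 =67^1*103^1*131^1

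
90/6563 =90/6563  =  0.01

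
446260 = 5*89252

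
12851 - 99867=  - 87016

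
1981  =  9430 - 7449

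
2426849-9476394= -7049545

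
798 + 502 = 1300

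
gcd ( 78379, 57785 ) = 7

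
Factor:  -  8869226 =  - 2^1*499^1*8887^1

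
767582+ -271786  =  495796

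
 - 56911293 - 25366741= - 82278034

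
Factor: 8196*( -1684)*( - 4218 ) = 58217105952 = 2^5* 3^2*19^1*37^1*421^1 * 683^1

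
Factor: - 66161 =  - 66161^1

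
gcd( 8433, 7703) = 1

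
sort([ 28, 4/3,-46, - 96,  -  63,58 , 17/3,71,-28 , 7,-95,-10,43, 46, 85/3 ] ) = [-96, - 95, - 63 , -46, - 28,-10,4/3  ,  17/3, 7,28, 85/3, 43,46, 58,71]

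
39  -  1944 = - 1905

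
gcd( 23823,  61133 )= 1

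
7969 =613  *13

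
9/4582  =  9/4582  =  0.00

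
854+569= 1423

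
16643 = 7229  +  9414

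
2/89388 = 1/44694 = 0.00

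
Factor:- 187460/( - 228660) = 3^( - 1)*7^1  *  13^1*37^(  -  1)= 91/111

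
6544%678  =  442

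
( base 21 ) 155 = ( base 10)551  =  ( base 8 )1047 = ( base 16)227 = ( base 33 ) gn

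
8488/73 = 8488/73 = 116.27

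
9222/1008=1537/168  =  9.15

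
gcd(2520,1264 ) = 8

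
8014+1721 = 9735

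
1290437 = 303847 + 986590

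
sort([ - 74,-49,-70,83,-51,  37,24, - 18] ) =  [ - 74,-70, - 51  , - 49, - 18, 24,37,83] 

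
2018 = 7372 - 5354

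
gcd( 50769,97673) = 1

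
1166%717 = 449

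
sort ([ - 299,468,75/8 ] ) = [-299 , 75/8,468 ]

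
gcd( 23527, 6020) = 7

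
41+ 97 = 138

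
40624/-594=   -  20312/297 = -  68.39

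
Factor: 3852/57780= 1/15 = 3^ (-1 ) * 5^( - 1)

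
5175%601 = 367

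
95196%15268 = 3588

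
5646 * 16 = 90336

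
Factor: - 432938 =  - 2^1*11^2 * 1789^1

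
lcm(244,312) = 19032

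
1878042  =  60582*31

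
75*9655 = 724125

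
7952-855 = 7097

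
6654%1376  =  1150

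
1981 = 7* 283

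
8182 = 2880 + 5302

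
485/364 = 1 + 121/364 = 1.33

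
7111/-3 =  -2371 + 2/3 = -  2370.33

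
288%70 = 8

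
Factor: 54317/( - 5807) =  - 29^1*1873^1*5807^(- 1 ) 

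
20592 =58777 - 38185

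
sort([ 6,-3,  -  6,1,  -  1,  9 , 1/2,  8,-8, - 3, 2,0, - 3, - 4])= [ - 8, - 6, - 4,- 3, - 3,  -  3,-1,  0, 1/2, 1, 2,6,8,9 ]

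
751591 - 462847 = 288744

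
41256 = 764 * 54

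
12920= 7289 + 5631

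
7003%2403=2197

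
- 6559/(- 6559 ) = 1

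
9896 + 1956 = 11852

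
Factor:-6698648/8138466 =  - 2^2 * 3^ (-2 )*7^( - 1 )*11^1*163^1  *  467^1*64591^ ( - 1 ) = - 3349324/4069233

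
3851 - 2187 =1664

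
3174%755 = 154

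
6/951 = 2/317= 0.01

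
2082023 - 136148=1945875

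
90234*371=33476814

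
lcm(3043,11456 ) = 194752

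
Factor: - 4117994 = -2^1*53^2*733^1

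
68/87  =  68/87 = 0.78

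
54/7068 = 9/1178 = 0.01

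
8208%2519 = 651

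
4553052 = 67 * 67956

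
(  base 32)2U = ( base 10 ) 94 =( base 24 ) 3M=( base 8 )136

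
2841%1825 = 1016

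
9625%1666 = 1295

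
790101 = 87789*9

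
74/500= 37/250 = 0.15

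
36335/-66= - 551 + 31/66 = - 550.53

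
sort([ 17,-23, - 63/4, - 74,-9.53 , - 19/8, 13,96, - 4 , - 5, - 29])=[ - 74,-29,-23, - 63/4, - 9.53, - 5, - 4, - 19/8,13,17, 96] 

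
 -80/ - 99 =80/99 = 0.81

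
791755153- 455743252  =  336011901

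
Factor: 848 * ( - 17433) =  - 14783184 = - 2^4*3^2*13^1 * 53^1 * 149^1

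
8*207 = 1656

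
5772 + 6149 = 11921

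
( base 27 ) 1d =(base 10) 40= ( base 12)34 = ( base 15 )2A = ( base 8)50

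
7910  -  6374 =1536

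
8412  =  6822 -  - 1590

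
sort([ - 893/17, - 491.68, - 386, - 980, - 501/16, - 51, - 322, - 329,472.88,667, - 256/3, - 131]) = [ - 980, - 491.68 , - 386 , - 329, - 322, - 131, - 256/3, - 893/17, - 51, - 501/16 , 472.88, 667 ]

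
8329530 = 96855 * 86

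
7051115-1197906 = 5853209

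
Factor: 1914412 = 2^2* 478603^1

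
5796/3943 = 1 + 1853/3943 = 1.47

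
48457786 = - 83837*( - 578)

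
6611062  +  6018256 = 12629318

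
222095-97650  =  124445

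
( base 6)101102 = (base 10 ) 8030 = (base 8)17536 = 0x1f5e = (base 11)6040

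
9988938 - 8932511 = 1056427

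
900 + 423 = 1323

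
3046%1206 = 634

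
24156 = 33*732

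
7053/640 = 11 + 13/640 = 11.02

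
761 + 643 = 1404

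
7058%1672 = 370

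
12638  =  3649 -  - 8989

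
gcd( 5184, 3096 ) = 72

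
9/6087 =3/2029 =0.00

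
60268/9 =6696 +4/9  =  6696.44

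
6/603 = 2/201 = 0.01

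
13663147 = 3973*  3439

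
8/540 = 2/135=0.01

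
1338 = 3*446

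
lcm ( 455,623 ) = 40495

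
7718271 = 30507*253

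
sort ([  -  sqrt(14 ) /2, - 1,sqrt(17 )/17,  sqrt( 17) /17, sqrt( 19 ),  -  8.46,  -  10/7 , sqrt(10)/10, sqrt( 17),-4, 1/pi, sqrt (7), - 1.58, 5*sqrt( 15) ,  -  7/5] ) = [ - 8.46, - 4, - sqrt(14)/2, - 1.58,  -  10/7, - 7/5, - 1,sqrt(17) /17, sqrt(17)/17, sqrt(10)/10, 1/pi, sqrt(7),  sqrt(17),sqrt( 19 ),5*sqrt( 15)]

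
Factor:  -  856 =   -  2^3*107^1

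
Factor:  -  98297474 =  - 2^1 * 11^1*61^1 * 89^1*823^1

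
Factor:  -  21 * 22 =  - 462=- 2^1 * 3^1*7^1 * 11^1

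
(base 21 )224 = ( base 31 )TT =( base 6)4144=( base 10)928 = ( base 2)1110100000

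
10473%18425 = 10473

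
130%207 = 130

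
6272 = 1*6272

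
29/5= 5 +4/5 = 5.80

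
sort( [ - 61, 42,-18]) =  [ - 61, -18, 42]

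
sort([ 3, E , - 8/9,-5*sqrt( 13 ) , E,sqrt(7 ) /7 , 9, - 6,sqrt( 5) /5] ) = [ - 5*sqrt( 13 ),-6, - 8/9 , sqrt( 7 ) /7, sqrt(5 )/5, E, E, 3, 9 ] 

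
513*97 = 49761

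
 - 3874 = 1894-5768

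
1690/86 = 845/43 = 19.65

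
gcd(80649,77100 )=3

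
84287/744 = 113 + 215/744= 113.29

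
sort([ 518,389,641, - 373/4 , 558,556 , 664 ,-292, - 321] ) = [-321, - 292, - 373/4, 389, 518, 556,  558, 641,664 ] 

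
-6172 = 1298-7470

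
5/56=5/56 =0.09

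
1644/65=25+19/65 = 25.29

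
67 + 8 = 75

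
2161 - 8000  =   - 5839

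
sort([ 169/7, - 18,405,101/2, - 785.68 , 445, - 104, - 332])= [ - 785.68, - 332,  -  104,-18,169/7,101/2,405 , 445 ] 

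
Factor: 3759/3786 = 1253/1262= 2^ (  -  1)*7^1 * 179^1*631^( -1 ) 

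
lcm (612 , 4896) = 4896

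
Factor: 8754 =2^1*3^1*1459^1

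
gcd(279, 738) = 9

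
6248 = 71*88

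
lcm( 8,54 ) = 216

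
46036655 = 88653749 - 42617094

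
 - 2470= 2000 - 4470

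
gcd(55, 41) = 1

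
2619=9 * 291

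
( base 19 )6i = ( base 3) 11220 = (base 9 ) 156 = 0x84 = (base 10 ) 132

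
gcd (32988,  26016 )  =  12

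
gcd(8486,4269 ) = 1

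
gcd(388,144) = 4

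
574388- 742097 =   -  167709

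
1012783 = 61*16603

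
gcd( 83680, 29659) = 1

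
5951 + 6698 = 12649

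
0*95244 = 0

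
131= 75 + 56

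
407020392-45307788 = 361712604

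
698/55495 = 698/55495 =0.01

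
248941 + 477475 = 726416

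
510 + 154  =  664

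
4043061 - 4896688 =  - 853627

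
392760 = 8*49095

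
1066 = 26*41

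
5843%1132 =183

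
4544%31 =18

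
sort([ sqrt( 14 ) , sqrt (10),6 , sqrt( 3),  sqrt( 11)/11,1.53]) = [ sqrt( 11)/11,  1.53,sqrt( 3 ),sqrt ( 10 ),sqrt(14), 6]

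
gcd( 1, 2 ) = 1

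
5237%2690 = 2547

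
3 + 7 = 10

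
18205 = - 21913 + 40118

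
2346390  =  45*52142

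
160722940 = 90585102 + 70137838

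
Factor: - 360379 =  - 557^1*647^1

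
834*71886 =59952924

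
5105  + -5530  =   - 425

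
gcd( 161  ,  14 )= 7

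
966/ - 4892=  - 1 + 1963/2446 = - 0.20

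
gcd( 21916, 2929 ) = 1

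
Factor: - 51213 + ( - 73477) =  - 2^1*5^1 * 37^1*337^1 =- 124690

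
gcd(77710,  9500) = 190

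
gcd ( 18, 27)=9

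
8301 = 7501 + 800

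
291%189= 102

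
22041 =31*711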